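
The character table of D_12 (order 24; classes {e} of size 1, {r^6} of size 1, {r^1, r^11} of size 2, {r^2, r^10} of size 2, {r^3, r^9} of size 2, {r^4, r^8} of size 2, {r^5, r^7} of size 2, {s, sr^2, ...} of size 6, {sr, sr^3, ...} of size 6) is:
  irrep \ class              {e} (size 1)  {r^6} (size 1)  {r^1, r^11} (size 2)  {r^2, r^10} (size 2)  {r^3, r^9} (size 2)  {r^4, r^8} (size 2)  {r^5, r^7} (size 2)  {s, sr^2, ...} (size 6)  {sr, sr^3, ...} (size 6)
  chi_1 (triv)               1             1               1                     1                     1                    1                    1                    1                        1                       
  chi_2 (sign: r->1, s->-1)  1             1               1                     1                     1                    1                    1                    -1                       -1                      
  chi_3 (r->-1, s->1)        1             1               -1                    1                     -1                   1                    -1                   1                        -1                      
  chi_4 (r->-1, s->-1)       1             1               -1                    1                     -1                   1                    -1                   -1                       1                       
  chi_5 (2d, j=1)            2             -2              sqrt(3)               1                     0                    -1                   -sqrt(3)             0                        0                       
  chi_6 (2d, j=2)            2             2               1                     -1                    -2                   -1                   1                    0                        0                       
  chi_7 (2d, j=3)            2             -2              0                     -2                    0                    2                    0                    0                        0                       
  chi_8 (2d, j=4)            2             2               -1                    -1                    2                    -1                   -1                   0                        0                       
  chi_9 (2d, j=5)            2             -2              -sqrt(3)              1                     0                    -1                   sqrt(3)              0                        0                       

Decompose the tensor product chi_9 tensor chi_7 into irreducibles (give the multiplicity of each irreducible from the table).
chi_9 tensor chi_7 = chi_6 + chi_8 (all other irreducibles have multiplicity 0).

Explanation: The character of a tensor product is the pointwise product (chi_9 * chi_7)(C) = chi_9(C) * chi_7(C):
  {e}: (2)*(2), {r^6}: (-2)*(-2), {r^1, r^11}: (-sqrt(3))*(0), {r^2, r^10}: (1)*(-2), {r^3, r^9}: (0)*(0), {r^4, r^8}: (-1)*(2), {r^5, r^7}: (sqrt(3))*(0), {s, sr^2, ...}: (0)*(0), {sr, sr^3, ...}: (0)*(0)
so (chi_9 * chi_7) takes values
  {e} -> 4, {r^6} -> 4, {r^1, r^11} -> 0, {r^2, r^10} -> -2, {r^3, r^9} -> 0, {r^4, r^8} -> -2, {r^5, r^7} -> 0, {s, sr^2, ...} -> 0, {sr, sr^3, ...} -> 0.
Now take the inner product of this character with each irreducible chi from the table, <chi_9*chi_7, chi> = (1/24) sum_C |C| (chi_9*chi_7)(C) conj(chi(C)):
  <chi_9*chi_7, chi_1> = (1/24)[1*(4)*conj(1) + 1*(4)*conj(1) + 2*(0)*conj(1) + 2*(-2)*conj(1) + 2*(0)*conj(1) + 2*(-2)*conj(1) + 2*(0)*conj(1) + 6*(0)*conj(1) + 6*(0)*conj(1)]
      = (1/24)[(4) + (4) + (0) + (-4) + (0) + (-4) + (0) + (0) + (0)] = 0/24 = 0
  <chi_9*chi_7, chi_2> = (1/24)[1*(4)*conj(1) + 1*(4)*conj(1) + 2*(0)*conj(1) + 2*(-2)*conj(1) + 2*(0)*conj(1) + 2*(-2)*conj(1) + 2*(0)*conj(1) + 6*(0)*conj(-1) + 6*(0)*conj(-1)]
      = (1/24)[(4) + (4) + (0) + (-4) + (0) + (-4) + (0) + (0) + (0)] = 0/24 = 0
  <chi_9*chi_7, chi_3> = (1/24)[1*(4)*conj(1) + 1*(4)*conj(1) + 2*(0)*conj(-1) + 2*(-2)*conj(1) + 2*(0)*conj(-1) + 2*(-2)*conj(1) + 2*(0)*conj(-1) + 6*(0)*conj(1) + 6*(0)*conj(-1)]
      = (1/24)[(4) + (4) + (0) + (-4) + (0) + (-4) + (0) + (0) + (0)] = 0/24 = 0
  <chi_9*chi_7, chi_4> = (1/24)[1*(4)*conj(1) + 1*(4)*conj(1) + 2*(0)*conj(-1) + 2*(-2)*conj(1) + 2*(0)*conj(-1) + 2*(-2)*conj(1) + 2*(0)*conj(-1) + 6*(0)*conj(-1) + 6*(0)*conj(1)]
      = (1/24)[(4) + (4) + (0) + (-4) + (0) + (-4) + (0) + (0) + (0)] = 0/24 = 0
  <chi_9*chi_7, chi_5> = (1/24)[1*(4)*conj(2) + 1*(4)*conj(-2) + 2*(0)*conj(sqrt(3)) + 2*(-2)*conj(1) + 2*(0)*conj(0) + 2*(-2)*conj(-1) + 2*(0)*conj(-sqrt(3)) + 6*(0)*conj(0) + 6*(0)*conj(0)]
      = (1/24)[(8) + (-8) + (0) + (-4) + (0) + (4) + (0) + (0) + (0)] = 0/24 = 0
  <chi_9*chi_7, chi_6> = (1/24)[1*(4)*conj(2) + 1*(4)*conj(2) + 2*(0)*conj(1) + 2*(-2)*conj(-1) + 2*(0)*conj(-2) + 2*(-2)*conj(-1) + 2*(0)*conj(1) + 6*(0)*conj(0) + 6*(0)*conj(0)]
      = (1/24)[(8) + (8) + (0) + (4) + (0) + (4) + (0) + (0) + (0)] = 24/24 = 1
  <chi_9*chi_7, chi_7> = (1/24)[1*(4)*conj(2) + 1*(4)*conj(-2) + 2*(0)*conj(0) + 2*(-2)*conj(-2) + 2*(0)*conj(0) + 2*(-2)*conj(2) + 2*(0)*conj(0) + 6*(0)*conj(0) + 6*(0)*conj(0)]
      = (1/24)[(8) + (-8) + (0) + (8) + (0) + (-8) + (0) + (0) + (0)] = 0/24 = 0
  <chi_9*chi_7, chi_8> = (1/24)[1*(4)*conj(2) + 1*(4)*conj(2) + 2*(0)*conj(-1) + 2*(-2)*conj(-1) + 2*(0)*conj(2) + 2*(-2)*conj(-1) + 2*(0)*conj(-1) + 6*(0)*conj(0) + 6*(0)*conj(0)]
      = (1/24)[(8) + (8) + (0) + (4) + (0) + (4) + (0) + (0) + (0)] = 24/24 = 1
  <chi_9*chi_7, chi_9> = (1/24)[1*(4)*conj(2) + 1*(4)*conj(-2) + 2*(0)*conj(-sqrt(3)) + 2*(-2)*conj(1) + 2*(0)*conj(0) + 2*(-2)*conj(-1) + 2*(0)*conj(sqrt(3)) + 6*(0)*conj(0) + 6*(0)*conj(0)]
      = (1/24)[(8) + (-8) + (0) + (-4) + (0) + (4) + (0) + (0) + (0)] = 0/24 = 0
Hence the multiplicities are chi_6: 1, chi_8: 1. Dimension check: dim(chi_9)*dim(chi_7) = 2*2 = 4 and sum (mult * dim) = 1*2 + 1*2 = 4.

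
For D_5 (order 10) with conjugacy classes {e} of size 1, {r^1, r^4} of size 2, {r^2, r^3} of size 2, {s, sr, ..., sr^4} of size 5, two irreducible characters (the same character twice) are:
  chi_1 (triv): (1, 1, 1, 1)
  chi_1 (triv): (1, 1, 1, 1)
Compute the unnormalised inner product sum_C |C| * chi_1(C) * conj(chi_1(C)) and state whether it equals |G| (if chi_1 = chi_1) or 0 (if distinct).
Sum = 10 = |G| = 10; so <chi_1, chi_1> = 1 (norm-1 confirms irreducibility).

Details: Compute term by term over conjugacy classes (|C| * chi_1(C) * conj(chi_1(C))):
  1*(1)*conj(1) + 2*(1)*conj(1) + 2*(1)*conj(1) + 5*(1)*conj(1)
  = (1) + (2) + (2) + (5)
  = 10.
Dividing by |G| = 10 gives 10/10 = 1, matching the row-orthogonality relation <chi_1, chi_1> = [chi_1 = chi_1].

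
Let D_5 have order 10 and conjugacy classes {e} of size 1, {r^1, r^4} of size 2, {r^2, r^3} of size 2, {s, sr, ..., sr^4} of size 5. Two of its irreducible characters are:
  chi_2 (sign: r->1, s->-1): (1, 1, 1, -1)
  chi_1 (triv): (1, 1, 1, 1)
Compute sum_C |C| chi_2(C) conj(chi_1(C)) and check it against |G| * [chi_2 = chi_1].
Sum = 0; so <chi_2, chi_1> = 0 (distinct irreducibles are orthogonal).

Justification: Compute term by term over conjugacy classes (|C| * chi_2(C) * conj(chi_1(C))):
  1*(1)*conj(1) + 2*(1)*conj(1) + 2*(1)*conj(1) + 5*(-1)*conj(1)
  = (1) + (2) + (2) + (-5)
  = 0.
Dividing by |G| = 10 gives 0/10 = 0, matching the row-orthogonality relation <chi_2, chi_1> = [chi_2 = chi_1].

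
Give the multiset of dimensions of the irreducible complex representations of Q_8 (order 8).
Dimensions: 1, 1, 1, 1, 2

Justification: There are 5 irreducibles (= number of conjugacy classes). Their dimensions d_i satisfy sum d_i^2 = |G| = 8: 1 + 1 + 1 + 1 + 4 = 8.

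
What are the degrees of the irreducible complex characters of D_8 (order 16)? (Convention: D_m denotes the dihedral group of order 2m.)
Dimensions: 1, 1, 1, 1, 2, 2, 2

There are 7 irreducibles (= number of conjugacy classes). Their dimensions d_i satisfy sum d_i^2 = |G| = 16: 1 + 1 + 1 + 1 + 4 + 4 + 4 = 16.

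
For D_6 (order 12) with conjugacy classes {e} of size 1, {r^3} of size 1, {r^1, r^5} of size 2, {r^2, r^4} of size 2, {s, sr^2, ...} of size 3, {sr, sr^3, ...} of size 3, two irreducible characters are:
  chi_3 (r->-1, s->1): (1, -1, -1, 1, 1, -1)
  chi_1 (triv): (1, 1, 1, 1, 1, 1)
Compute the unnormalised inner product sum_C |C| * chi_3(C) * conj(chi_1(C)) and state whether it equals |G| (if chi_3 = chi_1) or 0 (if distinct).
Sum = 0; so <chi_3, chi_1> = 0 (distinct irreducibles are orthogonal).

Proof sketch: Compute term by term over conjugacy classes (|C| * chi_3(C) * conj(chi_1(C))):
  1*(1)*conj(1) + 1*(-1)*conj(1) + 2*(-1)*conj(1) + 2*(1)*conj(1) + 3*(1)*conj(1) + 3*(-1)*conj(1)
  = (1) + (-1) + (-2) + (2) + (3) + (-3)
  = 0.
Dividing by |G| = 12 gives 0/12 = 0, matching the row-orthogonality relation <chi_3, chi_1> = [chi_3 = chi_1].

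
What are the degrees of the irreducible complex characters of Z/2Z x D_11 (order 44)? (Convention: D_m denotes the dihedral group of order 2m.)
Dimensions: 1, 1, 1, 1, 2, 2, 2, 2, 2, 2, 2, 2, 2, 2

Reasoning: There are 14 irreducibles (= number of conjugacy classes). Their dimensions d_i satisfy sum d_i^2 = |G| = 44: 1 + 1 + 1 + 1 + 4 + 4 + 4 + 4 + 4 + 4 + 4 + 4 + 4 + 4 = 44. (For the product with Z/2Z: each of the 2 1-dim characters of Z/2Z tensors with each irrep of D_11, giving 2 copies of each D_11-dimension.)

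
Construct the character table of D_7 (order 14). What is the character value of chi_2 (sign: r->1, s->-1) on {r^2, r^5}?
Conjugacy classes: {e} of size 1, {r^1, r^6} of size 2, {r^2, r^5} of size 2, {r^3, r^4} of size 2, {s, sr, ..., sr^6} of size 7.
Character table:
  irrep \ class              {e} (size 1)  {r^1, r^6} (size 2)  {r^2, r^5} (size 2)  {r^3, r^4} (size 2)  {s, sr, ..., sr^6} (size 7)
  chi_1 (triv)               1             1                    1                    1                    1                          
  chi_2 (sign: r->1, s->-1)  1             1                    1                    1                    -1                         
  chi_3 (2d, j=1)            2             2*cos(2*pi/7)        -2*cos(3*pi/7)       -2*cos(pi/7)         0                          
  chi_4 (2d, j=2)            2             -2*cos(3*pi/7)       -2*cos(pi/7)         2*cos(2*pi/7)        0                          
  chi_5 (2d, j=3)            2             -2*cos(pi/7)         2*cos(2*pi/7)        -2*cos(3*pi/7)       0                          

Spot check: chi_2 (sign: r->1, s->-1) on {r^2, r^5} = 1.

Derivation: D_7 has order 2*7 = 14 with 5 conjugacy classes, hence 5 irreducibles. Sum of squared dims 1 + 1 + 4 + 4 + 4 = 14 = |G|. Linear characters come from the abelianisation; the 2-dimensional irreps have character r^k -> 2*cos(2*pi*j*k/7), reflections -> 0.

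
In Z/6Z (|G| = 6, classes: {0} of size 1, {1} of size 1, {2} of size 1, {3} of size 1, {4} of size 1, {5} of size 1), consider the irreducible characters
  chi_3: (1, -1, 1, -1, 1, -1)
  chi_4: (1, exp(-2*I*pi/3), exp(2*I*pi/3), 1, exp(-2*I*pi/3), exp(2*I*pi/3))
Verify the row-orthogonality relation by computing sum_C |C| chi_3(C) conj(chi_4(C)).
Sum = 0; so <chi_3, chi_4> = 0 (distinct irreducibles are orthogonal).

Working: Compute term by term over conjugacy classes (|C| * chi_3(C) * conj(chi_4(C))):
  1*(1)*conj(1) + 1*(-1)*conj(exp(-2*I*pi/3)) + 1*(1)*conj(exp(2*I*pi/3)) + 1*(-1)*conj(1) + 1*(1)*conj(exp(-2*I*pi/3)) + 1*(-1)*conj(exp(2*I*pi/3))
  = (1) + (-exp(2*I*pi/3)) + (exp(-2*I*pi/3)) + (-1) + (exp(2*I*pi/3)) + (-exp(-2*I*pi/3))
  = 0.
(Exp terms are combined using exp(i*s)*conj(exp(i*t)) = exp(i*(s-t)), and sums of them are collapsed using the identity that for every m > 1 the m distinct m-th roots of unity sum to 0, e.g. 1 + exp(2*I*pi/3) + exp(-2*I*pi/3) = 0.)
Dividing by |G| = 6 gives 0/6 = 0, matching the row-orthogonality relation <chi_3, chi_4> = [chi_3 = chi_4].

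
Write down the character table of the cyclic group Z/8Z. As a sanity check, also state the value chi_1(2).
Character table of Z/8Z (irreps indexed chi_0,...,chi_7 with chi_k(m) = zeta_8^(k*m), zeta_8 = exp(2*pi*i/8)):
  irrep \ class  {0} (size 1)  {1} (size 1)    {2} (size 1)  {3} (size 1)    {4} (size 1)  {5} (size 1)    {6} (size 1)  {7} (size 1)  
  chi_0          1             1               1             1               1             1               1             1             
  chi_1          1             exp(I*pi/4)     I             exp(3*I*pi/4)   -1            exp(-3*I*pi/4)  -I            exp(-I*pi/4)  
  chi_2          1             I               -1            -I              1             I               -1            -I            
  chi_3          1             exp(3*I*pi/4)   -I            exp(I*pi/4)     -1            exp(-I*pi/4)    I             exp(-3*I*pi/4)
  chi_4          1             -1              1             -1              1             -1              1             -1            
  chi_5          1             exp(-3*I*pi/4)  I             exp(-I*pi/4)    -1            exp(I*pi/4)     -I            exp(3*I*pi/4) 
  chi_6          1             -I              -1            I               1             -I              -1            I             
  chi_7          1             exp(-I*pi/4)    -I            exp(-3*I*pi/4)  -1            exp(3*I*pi/4)   I             exp(I*pi/4)   

Spot check: chi_1(2) = zeta_8^(1*2) = zeta_8^2 = I.

Details: Z/8Z is abelian, so all 8 irreducible complex representations are 1-dimensional. They are given by chi_k(m) = zeta_8^(k*m) for k = 0,...,7. Row orthogonality: sum_m chi_k(m) conj(chi_l(m)) = 8 * [k = l].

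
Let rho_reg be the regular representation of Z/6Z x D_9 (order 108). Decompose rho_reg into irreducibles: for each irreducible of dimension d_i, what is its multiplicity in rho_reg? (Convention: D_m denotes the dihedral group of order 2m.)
Each irreducible V_i of dimension d_i appears with multiplicity d_i, i.e. rho_reg = (direct sum over all irreducibles V_i) d_i V_i. The irreducible dimensions for Z/6Z x D_9 are 1, 1, 1, 1, 1, 1, 1, 1, 1, 1, 1, 1, 2, 2, 2, 2, 2, 2, 2, 2, 2, 2, 2, 2, 2, 2, 2, 2, 2, 2, 2, 2, 2, 2, 2, 2: 12 irreducibles of dimension 1, each with multiplicity 1; 24 irreducibles of dimension 2, each with multiplicity 2. Total dimension 12*1*1 + 24*2*2 = 108 = |G|.

Why: General theorem: in the regular representation of a finite group G, each irreducible appears with multiplicity equal to its dimension. Check: dim(rho_reg) = sum d_i^2 = 1 + 1 + 1 + 1 + 1 + 1 + 1 + 1 + 1 + 1 + 1 + 1 + 4 + 4 + 4 + 4 + 4 + 4 + 4 + 4 + 4 + 4 + 4 + 4 + 4 + 4 + 4 + 4 + 4 + 4 + 4 + 4 + 4 + 4 + 4 + 4 = 108 = |G|.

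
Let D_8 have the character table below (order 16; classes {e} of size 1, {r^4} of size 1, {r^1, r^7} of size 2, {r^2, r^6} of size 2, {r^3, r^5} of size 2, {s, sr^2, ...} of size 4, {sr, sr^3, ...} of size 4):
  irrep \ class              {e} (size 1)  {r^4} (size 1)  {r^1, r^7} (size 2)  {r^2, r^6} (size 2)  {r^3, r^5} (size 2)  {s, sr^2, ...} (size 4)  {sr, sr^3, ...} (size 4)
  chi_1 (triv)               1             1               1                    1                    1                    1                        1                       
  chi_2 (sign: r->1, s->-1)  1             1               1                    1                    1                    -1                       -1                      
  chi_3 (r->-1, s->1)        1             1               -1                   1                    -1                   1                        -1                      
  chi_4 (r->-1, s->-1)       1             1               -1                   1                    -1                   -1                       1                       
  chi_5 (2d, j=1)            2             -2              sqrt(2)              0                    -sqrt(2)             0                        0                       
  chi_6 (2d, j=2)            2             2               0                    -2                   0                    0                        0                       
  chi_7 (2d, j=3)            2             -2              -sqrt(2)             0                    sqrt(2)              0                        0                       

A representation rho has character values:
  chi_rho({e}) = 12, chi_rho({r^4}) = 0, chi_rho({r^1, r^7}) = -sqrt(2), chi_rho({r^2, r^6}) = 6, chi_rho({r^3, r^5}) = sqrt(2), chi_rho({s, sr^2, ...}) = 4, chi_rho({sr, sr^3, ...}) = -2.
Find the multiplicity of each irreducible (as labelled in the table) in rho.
Multiplicities: chi_1: 2, chi_2: 1, chi_3: 3, chi_4: 0, chi_5: 1, chi_6: 0, chi_7: 2.

Why: Use <chi_rho, chi> = (1/|G|) sum_C |C| * chi_rho(C) * conj(chi(C)) with |G| = 16 for each irreducible chi in the table:
  <chi_rho, chi_1> = (1/16)[1*(12)*conj(1) + 1*(0)*conj(1) + 2*(-sqrt(2))*conj(1) + 2*(6)*conj(1) + 2*(sqrt(2))*conj(1) + 4*(4)*conj(1) + 4*(-2)*conj(1)]
      = (1/16)[(12) + (0) + (-2*sqrt(2)) + (12) + (2*sqrt(2)) + (16) + (-8)] = 32/16 = 2
  <chi_rho, chi_2> = (1/16)[1*(12)*conj(1) + 1*(0)*conj(1) + 2*(-sqrt(2))*conj(1) + 2*(6)*conj(1) + 2*(sqrt(2))*conj(1) + 4*(4)*conj(-1) + 4*(-2)*conj(-1)]
      = (1/16)[(12) + (0) + (-2*sqrt(2)) + (12) + (2*sqrt(2)) + (-16) + (8)] = 16/16 = 1
  <chi_rho, chi_3> = (1/16)[1*(12)*conj(1) + 1*(0)*conj(1) + 2*(-sqrt(2))*conj(-1) + 2*(6)*conj(1) + 2*(sqrt(2))*conj(-1) + 4*(4)*conj(1) + 4*(-2)*conj(-1)]
      = (1/16)[(12) + (0) + (2*sqrt(2)) + (12) + (-2*sqrt(2)) + (16) + (8)] = 48/16 = 3
  <chi_rho, chi_4> = (1/16)[1*(12)*conj(1) + 1*(0)*conj(1) + 2*(-sqrt(2))*conj(-1) + 2*(6)*conj(1) + 2*(sqrt(2))*conj(-1) + 4*(4)*conj(-1) + 4*(-2)*conj(1)]
      = (1/16)[(12) + (0) + (2*sqrt(2)) + (12) + (-2*sqrt(2)) + (-16) + (-8)] = 0/16 = 0
  <chi_rho, chi_5> = (1/16)[1*(12)*conj(2) + 1*(0)*conj(-2) + 2*(-sqrt(2))*conj(sqrt(2)) + 2*(6)*conj(0) + 2*(sqrt(2))*conj(-sqrt(2)) + 4*(4)*conj(0) + 4*(-2)*conj(0)]
      = (1/16)[(24) + (0) + (-4) + (0) + (-4) + (0) + (0)] = 16/16 = 1
  <chi_rho, chi_6> = (1/16)[1*(12)*conj(2) + 1*(0)*conj(2) + 2*(-sqrt(2))*conj(0) + 2*(6)*conj(-2) + 2*(sqrt(2))*conj(0) + 4*(4)*conj(0) + 4*(-2)*conj(0)]
      = (1/16)[(24) + (0) + (0) + (-24) + (0) + (0) + (0)] = 0/16 = 0
  <chi_rho, chi_7> = (1/16)[1*(12)*conj(2) + 1*(0)*conj(-2) + 2*(-sqrt(2))*conj(-sqrt(2)) + 2*(6)*conj(0) + 2*(sqrt(2))*conj(sqrt(2)) + 4*(4)*conj(0) + 4*(-2)*conj(0)]
      = (1/16)[(24) + (0) + (4) + (0) + (4) + (0) + (0)] = 32/16 = 2
Dimension check: dim(rho) = sum (mult * dim) = 2*1 + 1*1 + 3*1 + 0*1 + 1*2 + 0*2 + 2*2 = 12 = chi_rho(e) = 12.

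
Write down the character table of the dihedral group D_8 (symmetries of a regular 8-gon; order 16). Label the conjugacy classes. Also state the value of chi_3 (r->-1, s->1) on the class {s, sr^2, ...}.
Conjugacy classes: {e} of size 1, {r^4} of size 1, {r^1, r^7} of size 2, {r^2, r^6} of size 2, {r^3, r^5} of size 2, {s, sr^2, ...} of size 4, {sr, sr^3, ...} of size 4.
Character table:
  irrep \ class              {e} (size 1)  {r^4} (size 1)  {r^1, r^7} (size 2)  {r^2, r^6} (size 2)  {r^3, r^5} (size 2)  {s, sr^2, ...} (size 4)  {sr, sr^3, ...} (size 4)
  chi_1 (triv)               1             1               1                    1                    1                    1                        1                       
  chi_2 (sign: r->1, s->-1)  1             1               1                    1                    1                    -1                       -1                      
  chi_3 (r->-1, s->1)        1             1               -1                   1                    -1                   1                        -1                      
  chi_4 (r->-1, s->-1)       1             1               -1                   1                    -1                   -1                       1                       
  chi_5 (2d, j=1)            2             -2              sqrt(2)              0                    -sqrt(2)             0                        0                       
  chi_6 (2d, j=2)            2             2               0                    -2                   0                    0                        0                       
  chi_7 (2d, j=3)            2             -2              -sqrt(2)             0                    sqrt(2)              0                        0                       

Spot check: chi_3 (r->-1, s->1) on {s, sr^2, ...} = 1.

Solution. D_8 has order 2*8 = 16 with 7 conjugacy classes, hence 7 irreducibles. Sum of squared dims 1 + 1 + 1 + 1 + 4 + 4 + 4 = 16 = |G|. Linear characters come from the abelianisation; the 2-dimensional irreps have character r^k -> 2*cos(2*pi*j*k/8), reflections -> 0.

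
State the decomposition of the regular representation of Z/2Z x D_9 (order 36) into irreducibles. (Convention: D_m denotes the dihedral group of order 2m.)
Each irreducible V_i of dimension d_i appears with multiplicity d_i, i.e. rho_reg = (direct sum over all irreducibles V_i) d_i V_i. The irreducible dimensions for Z/2Z x D_9 are 1, 1, 1, 1, 2, 2, 2, 2, 2, 2, 2, 2: 4 irreducibles of dimension 1, each with multiplicity 1; 8 irreducibles of dimension 2, each with multiplicity 2. Total dimension 4*1*1 + 8*2*2 = 36 = |G|.

General theorem: in the regular representation of a finite group G, each irreducible appears with multiplicity equal to its dimension. Check: dim(rho_reg) = sum d_i^2 = 1 + 1 + 1 + 1 + 4 + 4 + 4 + 4 + 4 + 4 + 4 + 4 = 36 = |G|.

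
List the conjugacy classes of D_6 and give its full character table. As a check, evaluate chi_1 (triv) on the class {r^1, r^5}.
Conjugacy classes: {e} of size 1, {r^3} of size 1, {r^1, r^5} of size 2, {r^2, r^4} of size 2, {s, sr^2, ...} of size 3, {sr, sr^3, ...} of size 3.
Character table:
  irrep \ class              {e} (size 1)  {r^3} (size 1)  {r^1, r^5} (size 2)  {r^2, r^4} (size 2)  {s, sr^2, ...} (size 3)  {sr, sr^3, ...} (size 3)
  chi_1 (triv)               1             1               1                    1                    1                        1                       
  chi_2 (sign: r->1, s->-1)  1             1               1                    1                    -1                       -1                      
  chi_3 (r->-1, s->1)        1             -1              -1                   1                    1                        -1                      
  chi_4 (r->-1, s->-1)       1             -1              -1                   1                    -1                       1                       
  chi_5 (2d, j=1)            2             -2              1                    -1                   0                        0                       
  chi_6 (2d, j=2)            2             2               -1                   -1                   0                        0                       

Spot check: chi_1 (triv) on {r^1, r^5} = 1.

Details: D_6 has order 2*6 = 12 with 6 conjugacy classes, hence 6 irreducibles. Sum of squared dims 1 + 1 + 1 + 1 + 4 + 4 = 12 = |G|. Linear characters come from the abelianisation; the 2-dimensional irreps have character r^k -> 2*cos(2*pi*j*k/6), reflections -> 0.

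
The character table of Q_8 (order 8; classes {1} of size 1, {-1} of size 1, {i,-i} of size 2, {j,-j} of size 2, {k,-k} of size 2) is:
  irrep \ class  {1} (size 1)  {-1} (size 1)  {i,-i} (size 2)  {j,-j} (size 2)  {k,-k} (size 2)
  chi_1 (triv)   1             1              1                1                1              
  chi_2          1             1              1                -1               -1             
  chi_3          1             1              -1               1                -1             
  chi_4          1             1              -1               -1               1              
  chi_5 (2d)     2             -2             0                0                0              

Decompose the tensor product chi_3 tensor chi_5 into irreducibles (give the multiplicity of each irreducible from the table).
chi_3 tensor chi_5 = chi_5 (all other irreducibles have multiplicity 0).

Why: The character of a tensor product is the pointwise product (chi_3 * chi_5)(C) = chi_3(C) * chi_5(C):
  {1}: (1)*(2), {-1}: (1)*(-2), {i,-i}: (-1)*(0), {j,-j}: (1)*(0), {k,-k}: (-1)*(0)
so (chi_3 * chi_5) takes values
  {1} -> 2, {-1} -> -2, {i,-i} -> 0, {j,-j} -> 0, {k,-k} -> 0.
Now take the inner product of this character with each irreducible chi from the table, <chi_3*chi_5, chi> = (1/8) sum_C |C| (chi_3*chi_5)(C) conj(chi(C)):
  <chi_3*chi_5, chi_1> = (1/8)[1*(2)*conj(1) + 1*(-2)*conj(1) + 2*(0)*conj(1) + 2*(0)*conj(1) + 2*(0)*conj(1)]
      = (1/8)[(2) + (-2) + (0) + (0) + (0)] = 0/8 = 0
  <chi_3*chi_5, chi_2> = (1/8)[1*(2)*conj(1) + 1*(-2)*conj(1) + 2*(0)*conj(1) + 2*(0)*conj(-1) + 2*(0)*conj(-1)]
      = (1/8)[(2) + (-2) + (0) + (0) + (0)] = 0/8 = 0
  <chi_3*chi_5, chi_3> = (1/8)[1*(2)*conj(1) + 1*(-2)*conj(1) + 2*(0)*conj(-1) + 2*(0)*conj(1) + 2*(0)*conj(-1)]
      = (1/8)[(2) + (-2) + (0) + (0) + (0)] = 0/8 = 0
  <chi_3*chi_5, chi_4> = (1/8)[1*(2)*conj(1) + 1*(-2)*conj(1) + 2*(0)*conj(-1) + 2*(0)*conj(-1) + 2*(0)*conj(1)]
      = (1/8)[(2) + (-2) + (0) + (0) + (0)] = 0/8 = 0
  <chi_3*chi_5, chi_5> = (1/8)[1*(2)*conj(2) + 1*(-2)*conj(-2) + 2*(0)*conj(0) + 2*(0)*conj(0) + 2*(0)*conj(0)]
      = (1/8)[(4) + (4) + (0) + (0) + (0)] = 8/8 = 1
Hence the multiplicities are chi_5: 1. Dimension check: dim(chi_3)*dim(chi_5) = 1*2 = 2 and sum (mult * dim) = 1*2 = 2.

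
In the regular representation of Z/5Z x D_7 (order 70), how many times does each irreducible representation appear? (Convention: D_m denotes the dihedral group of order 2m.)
Each irreducible V_i of dimension d_i appears with multiplicity d_i, i.e. rho_reg = (direct sum over all irreducibles V_i) d_i V_i. The irreducible dimensions for Z/5Z x D_7 are 1, 1, 1, 1, 1, 1, 1, 1, 1, 1, 2, 2, 2, 2, 2, 2, 2, 2, 2, 2, 2, 2, 2, 2, 2: 10 irreducibles of dimension 1, each with multiplicity 1; 15 irreducibles of dimension 2, each with multiplicity 2. Total dimension 10*1*1 + 15*2*2 = 70 = |G|.

Derivation: General theorem: in the regular representation of a finite group G, each irreducible appears with multiplicity equal to its dimension. Check: dim(rho_reg) = sum d_i^2 = 1 + 1 + 1 + 1 + 1 + 1 + 1 + 1 + 1 + 1 + 4 + 4 + 4 + 4 + 4 + 4 + 4 + 4 + 4 + 4 + 4 + 4 + 4 + 4 + 4 = 70 = |G|.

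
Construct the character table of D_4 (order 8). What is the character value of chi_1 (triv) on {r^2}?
Conjugacy classes: {e} of size 1, {r^2} of size 1, {r^1, r^3} of size 2, {s, sr^2, ...} of size 2, {sr, sr^3, ...} of size 2.
Character table:
  irrep \ class              {e} (size 1)  {r^2} (size 1)  {r^1, r^3} (size 2)  {s, sr^2, ...} (size 2)  {sr, sr^3, ...} (size 2)
  chi_1 (triv)               1             1               1                    1                        1                       
  chi_2 (sign: r->1, s->-1)  1             1               1                    -1                       -1                      
  chi_3 (r->-1, s->1)        1             1               -1                   1                        -1                      
  chi_4 (r->-1, s->-1)       1             1               -1                   -1                       1                       
  chi_5 (2d, j=1)            2             -2              0                    0                        0                       

Spot check: chi_1 (triv) on {r^2} = 1.

D_4 has order 2*4 = 8 with 5 conjugacy classes, hence 5 irreducibles. Sum of squared dims 1 + 1 + 1 + 1 + 4 = 8 = |G|. Linear characters come from the abelianisation; the 2-dimensional irreps have character r^k -> 2*cos(2*pi*j*k/4), reflections -> 0.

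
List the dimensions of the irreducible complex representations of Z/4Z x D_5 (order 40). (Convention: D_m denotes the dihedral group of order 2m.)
Dimensions: 1, 1, 1, 1, 1, 1, 1, 1, 2, 2, 2, 2, 2, 2, 2, 2

Explanation: There are 16 irreducibles (= number of conjugacy classes). Their dimensions d_i satisfy sum d_i^2 = |G| = 40: 1 + 1 + 1 + 1 + 1 + 1 + 1 + 1 + 4 + 4 + 4 + 4 + 4 + 4 + 4 + 4 = 40. (For the product with Z/4Z: each of the 4 1-dim characters of Z/4Z tensors with each irrep of D_5, giving 4 copies of each D_5-dimension.)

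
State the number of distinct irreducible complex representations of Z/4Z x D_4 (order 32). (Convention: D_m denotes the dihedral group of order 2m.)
20

Argument: The number of irreducible complex representations of a finite group equals its number of conjugacy classes. For a direct product, #classes(G x H) = #classes(G) * #classes(H). Z/4Z has 4 classes (abelian), D_4 has 5 classes, so 4 * 5 = 20, so Z/4Z x D_4 (order 32) has exactly 20 irreducible complex representations.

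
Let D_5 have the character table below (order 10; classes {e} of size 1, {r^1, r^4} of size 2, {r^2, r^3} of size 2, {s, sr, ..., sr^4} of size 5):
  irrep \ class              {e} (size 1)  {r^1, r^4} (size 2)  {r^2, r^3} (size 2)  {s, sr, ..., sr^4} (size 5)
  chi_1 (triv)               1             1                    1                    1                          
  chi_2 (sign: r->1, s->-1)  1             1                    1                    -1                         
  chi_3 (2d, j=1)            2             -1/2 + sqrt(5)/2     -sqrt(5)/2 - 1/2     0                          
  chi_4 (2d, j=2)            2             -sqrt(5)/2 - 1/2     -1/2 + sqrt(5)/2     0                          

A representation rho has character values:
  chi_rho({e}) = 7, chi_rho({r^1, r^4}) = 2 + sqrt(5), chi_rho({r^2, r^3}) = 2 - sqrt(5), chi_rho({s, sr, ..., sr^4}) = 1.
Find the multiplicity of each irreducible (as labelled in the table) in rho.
Multiplicities: chi_1: 2, chi_2: 1, chi_3: 2, chi_4: 0.

Details: Use <chi_rho, chi> = (1/|G|) sum_C |C| * chi_rho(C) * conj(chi(C)) with |G| = 10 for each irreducible chi in the table:
  <chi_rho, chi_1> = (1/10)[1*(7)*conj(1) + 2*(2 + sqrt(5))*conj(1) + 2*(2 - sqrt(5))*conj(1) + 5*(1)*conj(1)]
      = (1/10)[(7) + (4 + 2*sqrt(5)) + (4 - 2*sqrt(5)) + (5)] = 20/10 = 2
  <chi_rho, chi_2> = (1/10)[1*(7)*conj(1) + 2*(2 + sqrt(5))*conj(1) + 2*(2 - sqrt(5))*conj(1) + 5*(1)*conj(-1)]
      = (1/10)[(7) + (4 + 2*sqrt(5)) + (4 - 2*sqrt(5)) + (-5)] = 10/10 = 1
  <chi_rho, chi_3> = (1/10)[1*(7)*conj(2) + 2*(2 + sqrt(5))*conj(-1/2 + sqrt(5)/2) + 2*(2 - sqrt(5))*conj(-sqrt(5)/2 - 1/2) + 5*(1)*conj(0)]
      = (1/10)[(14) + (sqrt(5) + 3) + (3 - sqrt(5)) + (0)] = 20/10 = 2
  <chi_rho, chi_4> = (1/10)[1*(7)*conj(2) + 2*(2 + sqrt(5))*conj(-sqrt(5)/2 - 1/2) + 2*(2 - sqrt(5))*conj(-1/2 + sqrt(5)/2) + 5*(1)*conj(0)]
      = (1/10)[(14) + (-7 - 3*sqrt(5)) + (-7 + 3*sqrt(5)) + (0)] = 0/10 = 0
Dimension check: dim(rho) = sum (mult * dim) = 2*1 + 1*1 + 2*2 + 0*2 = 7 = chi_rho(e) = 7.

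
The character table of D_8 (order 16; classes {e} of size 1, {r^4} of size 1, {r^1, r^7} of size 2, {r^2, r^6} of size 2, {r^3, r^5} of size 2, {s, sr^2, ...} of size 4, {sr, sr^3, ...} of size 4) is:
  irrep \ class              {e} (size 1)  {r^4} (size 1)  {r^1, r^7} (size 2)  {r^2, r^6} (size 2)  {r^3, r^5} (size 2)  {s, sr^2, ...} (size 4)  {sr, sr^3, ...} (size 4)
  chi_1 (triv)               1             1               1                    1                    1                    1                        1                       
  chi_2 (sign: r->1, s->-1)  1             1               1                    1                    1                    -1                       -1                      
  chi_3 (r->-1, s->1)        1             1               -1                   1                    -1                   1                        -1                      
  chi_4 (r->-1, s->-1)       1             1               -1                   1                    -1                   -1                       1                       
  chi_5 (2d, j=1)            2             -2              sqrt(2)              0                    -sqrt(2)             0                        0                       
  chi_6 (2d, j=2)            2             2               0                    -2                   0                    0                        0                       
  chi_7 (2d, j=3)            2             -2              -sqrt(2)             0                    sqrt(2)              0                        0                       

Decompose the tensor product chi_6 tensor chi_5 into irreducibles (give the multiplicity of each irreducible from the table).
chi_6 tensor chi_5 = chi_5 + chi_7 (all other irreducibles have multiplicity 0).

Why: The character of a tensor product is the pointwise product (chi_6 * chi_5)(C) = chi_6(C) * chi_5(C):
  {e}: (2)*(2), {r^4}: (2)*(-2), {r^1, r^7}: (0)*(sqrt(2)), {r^2, r^6}: (-2)*(0), {r^3, r^5}: (0)*(-sqrt(2)), {s, sr^2, ...}: (0)*(0), {sr, sr^3, ...}: (0)*(0)
so (chi_6 * chi_5) takes values
  {e} -> 4, {r^4} -> -4, {r^1, r^7} -> 0, {r^2, r^6} -> 0, {r^3, r^5} -> 0, {s, sr^2, ...} -> 0, {sr, sr^3, ...} -> 0.
Now take the inner product of this character with each irreducible chi from the table, <chi_6*chi_5, chi> = (1/16) sum_C |C| (chi_6*chi_5)(C) conj(chi(C)):
  <chi_6*chi_5, chi_1> = (1/16)[1*(4)*conj(1) + 1*(-4)*conj(1) + 2*(0)*conj(1) + 2*(0)*conj(1) + 2*(0)*conj(1) + 4*(0)*conj(1) + 4*(0)*conj(1)]
      = (1/16)[(4) + (-4) + (0) + (0) + (0) + (0) + (0)] = 0/16 = 0
  <chi_6*chi_5, chi_2> = (1/16)[1*(4)*conj(1) + 1*(-4)*conj(1) + 2*(0)*conj(1) + 2*(0)*conj(1) + 2*(0)*conj(1) + 4*(0)*conj(-1) + 4*(0)*conj(-1)]
      = (1/16)[(4) + (-4) + (0) + (0) + (0) + (0) + (0)] = 0/16 = 0
  <chi_6*chi_5, chi_3> = (1/16)[1*(4)*conj(1) + 1*(-4)*conj(1) + 2*(0)*conj(-1) + 2*(0)*conj(1) + 2*(0)*conj(-1) + 4*(0)*conj(1) + 4*(0)*conj(-1)]
      = (1/16)[(4) + (-4) + (0) + (0) + (0) + (0) + (0)] = 0/16 = 0
  <chi_6*chi_5, chi_4> = (1/16)[1*(4)*conj(1) + 1*(-4)*conj(1) + 2*(0)*conj(-1) + 2*(0)*conj(1) + 2*(0)*conj(-1) + 4*(0)*conj(-1) + 4*(0)*conj(1)]
      = (1/16)[(4) + (-4) + (0) + (0) + (0) + (0) + (0)] = 0/16 = 0
  <chi_6*chi_5, chi_5> = (1/16)[1*(4)*conj(2) + 1*(-4)*conj(-2) + 2*(0)*conj(sqrt(2)) + 2*(0)*conj(0) + 2*(0)*conj(-sqrt(2)) + 4*(0)*conj(0) + 4*(0)*conj(0)]
      = (1/16)[(8) + (8) + (0) + (0) + (0) + (0) + (0)] = 16/16 = 1
  <chi_6*chi_5, chi_6> = (1/16)[1*(4)*conj(2) + 1*(-4)*conj(2) + 2*(0)*conj(0) + 2*(0)*conj(-2) + 2*(0)*conj(0) + 4*(0)*conj(0) + 4*(0)*conj(0)]
      = (1/16)[(8) + (-8) + (0) + (0) + (0) + (0) + (0)] = 0/16 = 0
  <chi_6*chi_5, chi_7> = (1/16)[1*(4)*conj(2) + 1*(-4)*conj(-2) + 2*(0)*conj(-sqrt(2)) + 2*(0)*conj(0) + 2*(0)*conj(sqrt(2)) + 4*(0)*conj(0) + 4*(0)*conj(0)]
      = (1/16)[(8) + (8) + (0) + (0) + (0) + (0) + (0)] = 16/16 = 1
Hence the multiplicities are chi_5: 1, chi_7: 1. Dimension check: dim(chi_6)*dim(chi_5) = 2*2 = 4 and sum (mult * dim) = 1*2 + 1*2 = 4.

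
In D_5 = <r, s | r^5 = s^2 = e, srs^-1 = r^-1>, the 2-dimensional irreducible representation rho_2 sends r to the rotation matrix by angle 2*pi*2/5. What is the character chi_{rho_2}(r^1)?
chi_{rho_2}(r^1) = 2*cos(2*pi*2*1/5) = -sqrt(5)/2 - 1/2

Why: rho_2(r^1) is rotation by angle 2*pi*2*1/5, whose trace is 2*cos(2*pi*2*1/5) = -sqrt(5)/2 - 1/2.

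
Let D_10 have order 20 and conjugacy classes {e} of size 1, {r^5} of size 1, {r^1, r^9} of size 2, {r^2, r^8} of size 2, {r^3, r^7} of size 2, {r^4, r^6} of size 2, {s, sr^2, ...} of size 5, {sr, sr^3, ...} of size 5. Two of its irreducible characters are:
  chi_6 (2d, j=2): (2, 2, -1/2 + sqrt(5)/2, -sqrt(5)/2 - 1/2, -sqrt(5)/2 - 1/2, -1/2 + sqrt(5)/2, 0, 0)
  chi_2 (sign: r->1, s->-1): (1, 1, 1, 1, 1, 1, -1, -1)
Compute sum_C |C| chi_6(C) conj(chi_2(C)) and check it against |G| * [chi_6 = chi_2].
Sum = 0; so <chi_6, chi_2> = 0 (distinct irreducibles are orthogonal).

Working: Compute term by term over conjugacy classes (|C| * chi_6(C) * conj(chi_2(C))):
  1*(2)*conj(1) + 1*(2)*conj(1) + 2*(-1/2 + sqrt(5)/2)*conj(1) + 2*(-sqrt(5)/2 - 1/2)*conj(1) + 2*(-sqrt(5)/2 - 1/2)*conj(1) + 2*(-1/2 + sqrt(5)/2)*conj(1) + 5*(0)*conj(-1) + 5*(0)*conj(-1)
  = (2) + (2) + (-1 + sqrt(5)) + (-sqrt(5) - 1) + (-sqrt(5) - 1) + (-1 + sqrt(5)) + (0) + (0)
  = 0.
Dividing by |G| = 20 gives 0/20 = 0, matching the row-orthogonality relation <chi_6, chi_2> = [chi_6 = chi_2].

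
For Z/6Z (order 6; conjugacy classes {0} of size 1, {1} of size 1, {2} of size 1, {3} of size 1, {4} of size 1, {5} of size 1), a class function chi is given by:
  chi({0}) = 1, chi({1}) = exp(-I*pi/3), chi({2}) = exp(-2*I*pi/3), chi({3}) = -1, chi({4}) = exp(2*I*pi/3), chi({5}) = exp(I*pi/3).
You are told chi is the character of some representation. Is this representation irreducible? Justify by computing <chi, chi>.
Irreducible: <chi, chi> = 1.

Argument: <chi, chi> = (1/|G|) sum_C |C| * |chi(C)|^2 = (1/6)[1*|1|^2 + 1*|exp(-I*pi/3)|^2 + 1*|exp(-2*I*pi/3)|^2 + 1*|-1|^2 + 1*|exp(2*I*pi/3)|^2 + 1*|exp(I*pi/3)|^2]
  = (1/6)[(1) + (1) + (1) + (1) + (1) + (1)] = 6/6 = 1.
(Exp terms are combined using exp(i*s)*conj(exp(i*t)) = exp(i*(s-t)), and sums of them are collapsed using the identity that for every m > 1 the m distinct m-th roots of unity sum to 0, e.g. 1 + exp(2*I*pi/3) + exp(-2*I*pi/3) = 0.)
A character is irreducible iff <chi, chi> = 1, so this representation is irreducible.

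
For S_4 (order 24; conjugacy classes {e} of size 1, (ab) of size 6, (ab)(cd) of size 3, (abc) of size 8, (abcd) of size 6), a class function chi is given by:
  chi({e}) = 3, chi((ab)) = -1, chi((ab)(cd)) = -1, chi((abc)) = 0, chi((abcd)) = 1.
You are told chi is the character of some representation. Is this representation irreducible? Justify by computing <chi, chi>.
Irreducible: <chi, chi> = 1.

Reasoning: <chi, chi> = (1/|G|) sum_C |C| * |chi(C)|^2 = (1/24)[1*|3|^2 + 6*|-1|^2 + 3*|-1|^2 + 8*|0|^2 + 6*|1|^2]
  = (1/24)[(9) + (6) + (3) + (0) + (6)] = 24/24 = 1.
A character is irreducible iff <chi, chi> = 1, so this representation is irreducible.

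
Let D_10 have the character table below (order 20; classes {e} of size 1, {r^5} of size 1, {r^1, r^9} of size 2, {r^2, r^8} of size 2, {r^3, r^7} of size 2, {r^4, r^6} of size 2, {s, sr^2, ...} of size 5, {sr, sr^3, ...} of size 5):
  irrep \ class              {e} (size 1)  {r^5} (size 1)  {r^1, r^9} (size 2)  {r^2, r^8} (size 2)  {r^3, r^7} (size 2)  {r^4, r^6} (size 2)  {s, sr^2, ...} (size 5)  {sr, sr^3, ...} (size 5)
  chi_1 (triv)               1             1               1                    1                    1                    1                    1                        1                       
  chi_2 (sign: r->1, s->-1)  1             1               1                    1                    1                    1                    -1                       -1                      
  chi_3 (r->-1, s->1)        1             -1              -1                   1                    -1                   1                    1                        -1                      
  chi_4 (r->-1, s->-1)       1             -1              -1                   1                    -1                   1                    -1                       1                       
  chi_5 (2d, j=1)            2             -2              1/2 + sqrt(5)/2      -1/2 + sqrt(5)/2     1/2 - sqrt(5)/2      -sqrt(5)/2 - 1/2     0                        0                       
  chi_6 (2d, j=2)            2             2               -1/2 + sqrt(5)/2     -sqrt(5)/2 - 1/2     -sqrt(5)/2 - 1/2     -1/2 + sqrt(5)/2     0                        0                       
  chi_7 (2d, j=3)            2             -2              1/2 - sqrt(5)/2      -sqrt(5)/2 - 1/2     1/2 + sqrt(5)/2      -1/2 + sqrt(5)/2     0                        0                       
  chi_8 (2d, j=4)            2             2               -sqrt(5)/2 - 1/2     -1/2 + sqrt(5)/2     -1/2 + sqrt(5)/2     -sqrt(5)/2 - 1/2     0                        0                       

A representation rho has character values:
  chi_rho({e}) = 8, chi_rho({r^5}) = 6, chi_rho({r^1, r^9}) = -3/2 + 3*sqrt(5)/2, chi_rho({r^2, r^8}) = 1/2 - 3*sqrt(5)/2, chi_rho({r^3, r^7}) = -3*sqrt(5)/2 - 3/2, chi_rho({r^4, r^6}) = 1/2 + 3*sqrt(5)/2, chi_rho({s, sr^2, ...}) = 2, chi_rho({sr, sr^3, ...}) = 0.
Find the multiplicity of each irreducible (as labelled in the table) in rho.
Multiplicities: chi_1: 1, chi_2: 0, chi_3: 1, chi_4: 0, chi_5: 0, chi_6: 3, chi_7: 0, chi_8: 0.

Solution. Use <chi_rho, chi> = (1/|G|) sum_C |C| * chi_rho(C) * conj(chi(C)) with |G| = 20 for each irreducible chi in the table:
  <chi_rho, chi_1> = (1/20)[1*(8)*conj(1) + 1*(6)*conj(1) + 2*(-3/2 + 3*sqrt(5)/2)*conj(1) + 2*(1/2 - 3*sqrt(5)/2)*conj(1) + 2*(-3*sqrt(5)/2 - 3/2)*conj(1) + 2*(1/2 + 3*sqrt(5)/2)*conj(1) + 5*(2)*conj(1) + 5*(0)*conj(1)]
      = (1/20)[(8) + (6) + (-3 + 3*sqrt(5)) + (1 - 3*sqrt(5)) + (-3*sqrt(5) - 3) + (1 + 3*sqrt(5)) + (10) + (0)] = 20/20 = 1
  <chi_rho, chi_2> = (1/20)[1*(8)*conj(1) + 1*(6)*conj(1) + 2*(-3/2 + 3*sqrt(5)/2)*conj(1) + 2*(1/2 - 3*sqrt(5)/2)*conj(1) + 2*(-3*sqrt(5)/2 - 3/2)*conj(1) + 2*(1/2 + 3*sqrt(5)/2)*conj(1) + 5*(2)*conj(-1) + 5*(0)*conj(-1)]
      = (1/20)[(8) + (6) + (-3 + 3*sqrt(5)) + (1 - 3*sqrt(5)) + (-3*sqrt(5) - 3) + (1 + 3*sqrt(5)) + (-10) + (0)] = 0/20 = 0
  <chi_rho, chi_3> = (1/20)[1*(8)*conj(1) + 1*(6)*conj(-1) + 2*(-3/2 + 3*sqrt(5)/2)*conj(-1) + 2*(1/2 - 3*sqrt(5)/2)*conj(1) + 2*(-3*sqrt(5)/2 - 3/2)*conj(-1) + 2*(1/2 + 3*sqrt(5)/2)*conj(1) + 5*(2)*conj(1) + 5*(0)*conj(-1)]
      = (1/20)[(8) + (-6) + (3 - 3*sqrt(5)) + (1 - 3*sqrt(5)) + (3 + 3*sqrt(5)) + (1 + 3*sqrt(5)) + (10) + (0)] = 20/20 = 1
  <chi_rho, chi_4> = (1/20)[1*(8)*conj(1) + 1*(6)*conj(-1) + 2*(-3/2 + 3*sqrt(5)/2)*conj(-1) + 2*(1/2 - 3*sqrt(5)/2)*conj(1) + 2*(-3*sqrt(5)/2 - 3/2)*conj(-1) + 2*(1/2 + 3*sqrt(5)/2)*conj(1) + 5*(2)*conj(-1) + 5*(0)*conj(1)]
      = (1/20)[(8) + (-6) + (3 - 3*sqrt(5)) + (1 - 3*sqrt(5)) + (3 + 3*sqrt(5)) + (1 + 3*sqrt(5)) + (-10) + (0)] = 0/20 = 0
  <chi_rho, chi_5> = (1/20)[1*(8)*conj(2) + 1*(6)*conj(-2) + 2*(-3/2 + 3*sqrt(5)/2)*conj(1/2 + sqrt(5)/2) + 2*(1/2 - 3*sqrt(5)/2)*conj(-1/2 + sqrt(5)/2) + 2*(-3*sqrt(5)/2 - 3/2)*conj(1/2 - sqrt(5)/2) + 2*(1/2 + 3*sqrt(5)/2)*conj(-sqrt(5)/2 - 1/2) + 5*(2)*conj(0) + 5*(0)*conj(0)]
      = (1/20)[(16) + (-12) + (6) + (-8 + 2*sqrt(5)) + (6) + (-8 - 2*sqrt(5)) + (0) + (0)] = 0/20 = 0
  <chi_rho, chi_6> = (1/20)[1*(8)*conj(2) + 1*(6)*conj(2) + 2*(-3/2 + 3*sqrt(5)/2)*conj(-1/2 + sqrt(5)/2) + 2*(1/2 - 3*sqrt(5)/2)*conj(-sqrt(5)/2 - 1/2) + 2*(-3*sqrt(5)/2 - 3/2)*conj(-sqrt(5)/2 - 1/2) + 2*(1/2 + 3*sqrt(5)/2)*conj(-1/2 + sqrt(5)/2) + 5*(2)*conj(0) + 5*(0)*conj(0)]
      = (1/20)[(16) + (12) + (9 - 3*sqrt(5)) + (sqrt(5) + 7) + (3*sqrt(5) + 9) + (7 - sqrt(5)) + (0) + (0)] = 60/20 = 3
  <chi_rho, chi_7> = (1/20)[1*(8)*conj(2) + 1*(6)*conj(-2) + 2*(-3/2 + 3*sqrt(5)/2)*conj(1/2 - sqrt(5)/2) + 2*(1/2 - 3*sqrt(5)/2)*conj(-sqrt(5)/2 - 1/2) + 2*(-3*sqrt(5)/2 - 3/2)*conj(1/2 + sqrt(5)/2) + 2*(1/2 + 3*sqrt(5)/2)*conj(-1/2 + sqrt(5)/2) + 5*(2)*conj(0) + 5*(0)*conj(0)]
      = (1/20)[(16) + (-12) + (-9 + 3*sqrt(5)) + (sqrt(5) + 7) + (-9 - 3*sqrt(5)) + (7 - sqrt(5)) + (0) + (0)] = 0/20 = 0
  <chi_rho, chi_8> = (1/20)[1*(8)*conj(2) + 1*(6)*conj(2) + 2*(-3/2 + 3*sqrt(5)/2)*conj(-sqrt(5)/2 - 1/2) + 2*(1/2 - 3*sqrt(5)/2)*conj(-1/2 + sqrt(5)/2) + 2*(-3*sqrt(5)/2 - 3/2)*conj(-1/2 + sqrt(5)/2) + 2*(1/2 + 3*sqrt(5)/2)*conj(-sqrt(5)/2 - 1/2) + 5*(2)*conj(0) + 5*(0)*conj(0)]
      = (1/20)[(16) + (12) + (-6) + (-8 + 2*sqrt(5)) + (-6) + (-8 - 2*sqrt(5)) + (0) + (0)] = 0/20 = 0
Dimension check: dim(rho) = sum (mult * dim) = 1*1 + 0*1 + 1*1 + 0*1 + 0*2 + 3*2 + 0*2 + 0*2 = 8 = chi_rho(e) = 8.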